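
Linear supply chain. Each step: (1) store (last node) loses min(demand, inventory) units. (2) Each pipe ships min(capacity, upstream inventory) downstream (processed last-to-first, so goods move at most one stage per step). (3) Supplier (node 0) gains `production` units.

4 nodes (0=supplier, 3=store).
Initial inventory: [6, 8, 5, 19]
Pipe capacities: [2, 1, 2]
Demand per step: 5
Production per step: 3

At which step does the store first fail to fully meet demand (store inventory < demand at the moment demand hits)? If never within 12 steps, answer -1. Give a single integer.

Step 1: demand=5,sold=5 ship[2->3]=2 ship[1->2]=1 ship[0->1]=2 prod=3 -> [7 9 4 16]
Step 2: demand=5,sold=5 ship[2->3]=2 ship[1->2]=1 ship[0->1]=2 prod=3 -> [8 10 3 13]
Step 3: demand=5,sold=5 ship[2->3]=2 ship[1->2]=1 ship[0->1]=2 prod=3 -> [9 11 2 10]
Step 4: demand=5,sold=5 ship[2->3]=2 ship[1->2]=1 ship[0->1]=2 prod=3 -> [10 12 1 7]
Step 5: demand=5,sold=5 ship[2->3]=1 ship[1->2]=1 ship[0->1]=2 prod=3 -> [11 13 1 3]
Step 6: demand=5,sold=3 ship[2->3]=1 ship[1->2]=1 ship[0->1]=2 prod=3 -> [12 14 1 1]
Step 7: demand=5,sold=1 ship[2->3]=1 ship[1->2]=1 ship[0->1]=2 prod=3 -> [13 15 1 1]
Step 8: demand=5,sold=1 ship[2->3]=1 ship[1->2]=1 ship[0->1]=2 prod=3 -> [14 16 1 1]
Step 9: demand=5,sold=1 ship[2->3]=1 ship[1->2]=1 ship[0->1]=2 prod=3 -> [15 17 1 1]
Step 10: demand=5,sold=1 ship[2->3]=1 ship[1->2]=1 ship[0->1]=2 prod=3 -> [16 18 1 1]
Step 11: demand=5,sold=1 ship[2->3]=1 ship[1->2]=1 ship[0->1]=2 prod=3 -> [17 19 1 1]
Step 12: demand=5,sold=1 ship[2->3]=1 ship[1->2]=1 ship[0->1]=2 prod=3 -> [18 20 1 1]
First stockout at step 6

6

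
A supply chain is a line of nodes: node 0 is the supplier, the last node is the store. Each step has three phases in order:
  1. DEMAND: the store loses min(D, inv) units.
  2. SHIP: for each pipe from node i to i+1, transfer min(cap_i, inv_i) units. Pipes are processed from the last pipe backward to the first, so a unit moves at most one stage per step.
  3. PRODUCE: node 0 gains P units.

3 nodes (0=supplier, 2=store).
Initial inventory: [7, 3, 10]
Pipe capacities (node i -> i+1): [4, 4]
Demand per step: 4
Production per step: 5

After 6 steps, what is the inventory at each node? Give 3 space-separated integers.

Step 1: demand=4,sold=4 ship[1->2]=3 ship[0->1]=4 prod=5 -> inv=[8 4 9]
Step 2: demand=4,sold=4 ship[1->2]=4 ship[0->1]=4 prod=5 -> inv=[9 4 9]
Step 3: demand=4,sold=4 ship[1->2]=4 ship[0->1]=4 prod=5 -> inv=[10 4 9]
Step 4: demand=4,sold=4 ship[1->2]=4 ship[0->1]=4 prod=5 -> inv=[11 4 9]
Step 5: demand=4,sold=4 ship[1->2]=4 ship[0->1]=4 prod=5 -> inv=[12 4 9]
Step 6: demand=4,sold=4 ship[1->2]=4 ship[0->1]=4 prod=5 -> inv=[13 4 9]

13 4 9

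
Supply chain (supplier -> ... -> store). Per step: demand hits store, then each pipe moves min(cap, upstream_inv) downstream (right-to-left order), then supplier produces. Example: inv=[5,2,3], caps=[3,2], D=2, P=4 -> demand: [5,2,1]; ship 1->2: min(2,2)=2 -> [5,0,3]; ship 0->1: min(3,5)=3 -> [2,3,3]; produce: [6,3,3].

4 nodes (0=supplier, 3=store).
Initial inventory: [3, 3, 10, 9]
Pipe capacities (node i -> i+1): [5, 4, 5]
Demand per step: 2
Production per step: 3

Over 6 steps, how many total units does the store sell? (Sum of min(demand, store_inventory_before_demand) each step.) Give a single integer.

Answer: 12

Derivation:
Step 1: sold=2 (running total=2) -> [3 3 8 12]
Step 2: sold=2 (running total=4) -> [3 3 6 15]
Step 3: sold=2 (running total=6) -> [3 3 4 18]
Step 4: sold=2 (running total=8) -> [3 3 3 20]
Step 5: sold=2 (running total=10) -> [3 3 3 21]
Step 6: sold=2 (running total=12) -> [3 3 3 22]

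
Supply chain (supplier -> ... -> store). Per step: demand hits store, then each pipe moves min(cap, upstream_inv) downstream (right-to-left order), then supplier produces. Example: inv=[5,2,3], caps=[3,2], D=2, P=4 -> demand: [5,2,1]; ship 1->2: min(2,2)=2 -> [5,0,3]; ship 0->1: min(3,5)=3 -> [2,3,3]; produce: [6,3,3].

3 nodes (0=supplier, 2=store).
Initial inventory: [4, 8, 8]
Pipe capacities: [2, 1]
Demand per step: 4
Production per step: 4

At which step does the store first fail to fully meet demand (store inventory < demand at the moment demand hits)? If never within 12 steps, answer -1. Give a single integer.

Step 1: demand=4,sold=4 ship[1->2]=1 ship[0->1]=2 prod=4 -> [6 9 5]
Step 2: demand=4,sold=4 ship[1->2]=1 ship[0->1]=2 prod=4 -> [8 10 2]
Step 3: demand=4,sold=2 ship[1->2]=1 ship[0->1]=2 prod=4 -> [10 11 1]
Step 4: demand=4,sold=1 ship[1->2]=1 ship[0->1]=2 prod=4 -> [12 12 1]
Step 5: demand=4,sold=1 ship[1->2]=1 ship[0->1]=2 prod=4 -> [14 13 1]
Step 6: demand=4,sold=1 ship[1->2]=1 ship[0->1]=2 prod=4 -> [16 14 1]
Step 7: demand=4,sold=1 ship[1->2]=1 ship[0->1]=2 prod=4 -> [18 15 1]
Step 8: demand=4,sold=1 ship[1->2]=1 ship[0->1]=2 prod=4 -> [20 16 1]
Step 9: demand=4,sold=1 ship[1->2]=1 ship[0->1]=2 prod=4 -> [22 17 1]
Step 10: demand=4,sold=1 ship[1->2]=1 ship[0->1]=2 prod=4 -> [24 18 1]
Step 11: demand=4,sold=1 ship[1->2]=1 ship[0->1]=2 prod=4 -> [26 19 1]
Step 12: demand=4,sold=1 ship[1->2]=1 ship[0->1]=2 prod=4 -> [28 20 1]
First stockout at step 3

3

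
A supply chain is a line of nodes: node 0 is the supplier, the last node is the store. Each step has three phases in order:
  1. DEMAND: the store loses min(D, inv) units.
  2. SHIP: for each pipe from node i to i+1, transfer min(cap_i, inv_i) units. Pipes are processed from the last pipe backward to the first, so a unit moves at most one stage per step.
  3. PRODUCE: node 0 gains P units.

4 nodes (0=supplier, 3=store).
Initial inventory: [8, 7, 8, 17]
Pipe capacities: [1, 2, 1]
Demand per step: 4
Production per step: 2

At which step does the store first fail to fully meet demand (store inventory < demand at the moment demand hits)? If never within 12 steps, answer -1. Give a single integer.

Step 1: demand=4,sold=4 ship[2->3]=1 ship[1->2]=2 ship[0->1]=1 prod=2 -> [9 6 9 14]
Step 2: demand=4,sold=4 ship[2->3]=1 ship[1->2]=2 ship[0->1]=1 prod=2 -> [10 5 10 11]
Step 3: demand=4,sold=4 ship[2->3]=1 ship[1->2]=2 ship[0->1]=1 prod=2 -> [11 4 11 8]
Step 4: demand=4,sold=4 ship[2->3]=1 ship[1->2]=2 ship[0->1]=1 prod=2 -> [12 3 12 5]
Step 5: demand=4,sold=4 ship[2->3]=1 ship[1->2]=2 ship[0->1]=1 prod=2 -> [13 2 13 2]
Step 6: demand=4,sold=2 ship[2->3]=1 ship[1->2]=2 ship[0->1]=1 prod=2 -> [14 1 14 1]
Step 7: demand=4,sold=1 ship[2->3]=1 ship[1->2]=1 ship[0->1]=1 prod=2 -> [15 1 14 1]
Step 8: demand=4,sold=1 ship[2->3]=1 ship[1->2]=1 ship[0->1]=1 prod=2 -> [16 1 14 1]
Step 9: demand=4,sold=1 ship[2->3]=1 ship[1->2]=1 ship[0->1]=1 prod=2 -> [17 1 14 1]
Step 10: demand=4,sold=1 ship[2->3]=1 ship[1->2]=1 ship[0->1]=1 prod=2 -> [18 1 14 1]
Step 11: demand=4,sold=1 ship[2->3]=1 ship[1->2]=1 ship[0->1]=1 prod=2 -> [19 1 14 1]
Step 12: demand=4,sold=1 ship[2->3]=1 ship[1->2]=1 ship[0->1]=1 prod=2 -> [20 1 14 1]
First stockout at step 6

6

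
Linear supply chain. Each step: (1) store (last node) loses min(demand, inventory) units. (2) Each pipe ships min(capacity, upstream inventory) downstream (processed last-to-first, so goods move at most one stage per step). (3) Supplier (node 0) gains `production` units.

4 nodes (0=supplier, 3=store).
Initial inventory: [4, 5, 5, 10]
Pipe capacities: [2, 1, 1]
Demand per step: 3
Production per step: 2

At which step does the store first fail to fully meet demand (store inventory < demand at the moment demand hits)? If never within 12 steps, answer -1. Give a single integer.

Step 1: demand=3,sold=3 ship[2->3]=1 ship[1->2]=1 ship[0->1]=2 prod=2 -> [4 6 5 8]
Step 2: demand=3,sold=3 ship[2->3]=1 ship[1->2]=1 ship[0->1]=2 prod=2 -> [4 7 5 6]
Step 3: demand=3,sold=3 ship[2->3]=1 ship[1->2]=1 ship[0->1]=2 prod=2 -> [4 8 5 4]
Step 4: demand=3,sold=3 ship[2->3]=1 ship[1->2]=1 ship[0->1]=2 prod=2 -> [4 9 5 2]
Step 5: demand=3,sold=2 ship[2->3]=1 ship[1->2]=1 ship[0->1]=2 prod=2 -> [4 10 5 1]
Step 6: demand=3,sold=1 ship[2->3]=1 ship[1->2]=1 ship[0->1]=2 prod=2 -> [4 11 5 1]
Step 7: demand=3,sold=1 ship[2->3]=1 ship[1->2]=1 ship[0->1]=2 prod=2 -> [4 12 5 1]
Step 8: demand=3,sold=1 ship[2->3]=1 ship[1->2]=1 ship[0->1]=2 prod=2 -> [4 13 5 1]
Step 9: demand=3,sold=1 ship[2->3]=1 ship[1->2]=1 ship[0->1]=2 prod=2 -> [4 14 5 1]
Step 10: demand=3,sold=1 ship[2->3]=1 ship[1->2]=1 ship[0->1]=2 prod=2 -> [4 15 5 1]
Step 11: demand=3,sold=1 ship[2->3]=1 ship[1->2]=1 ship[0->1]=2 prod=2 -> [4 16 5 1]
Step 12: demand=3,sold=1 ship[2->3]=1 ship[1->2]=1 ship[0->1]=2 prod=2 -> [4 17 5 1]
First stockout at step 5

5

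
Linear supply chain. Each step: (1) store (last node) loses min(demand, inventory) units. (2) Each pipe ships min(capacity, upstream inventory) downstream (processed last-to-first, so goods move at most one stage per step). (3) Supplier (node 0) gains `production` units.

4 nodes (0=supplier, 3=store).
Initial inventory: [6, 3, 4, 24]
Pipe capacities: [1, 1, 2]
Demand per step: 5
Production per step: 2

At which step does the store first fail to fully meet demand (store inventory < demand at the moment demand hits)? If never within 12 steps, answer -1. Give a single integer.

Step 1: demand=5,sold=5 ship[2->3]=2 ship[1->2]=1 ship[0->1]=1 prod=2 -> [7 3 3 21]
Step 2: demand=5,sold=5 ship[2->3]=2 ship[1->2]=1 ship[0->1]=1 prod=2 -> [8 3 2 18]
Step 3: demand=5,sold=5 ship[2->3]=2 ship[1->2]=1 ship[0->1]=1 prod=2 -> [9 3 1 15]
Step 4: demand=5,sold=5 ship[2->3]=1 ship[1->2]=1 ship[0->1]=1 prod=2 -> [10 3 1 11]
Step 5: demand=5,sold=5 ship[2->3]=1 ship[1->2]=1 ship[0->1]=1 prod=2 -> [11 3 1 7]
Step 6: demand=5,sold=5 ship[2->3]=1 ship[1->2]=1 ship[0->1]=1 prod=2 -> [12 3 1 3]
Step 7: demand=5,sold=3 ship[2->3]=1 ship[1->2]=1 ship[0->1]=1 prod=2 -> [13 3 1 1]
Step 8: demand=5,sold=1 ship[2->3]=1 ship[1->2]=1 ship[0->1]=1 prod=2 -> [14 3 1 1]
Step 9: demand=5,sold=1 ship[2->3]=1 ship[1->2]=1 ship[0->1]=1 prod=2 -> [15 3 1 1]
Step 10: demand=5,sold=1 ship[2->3]=1 ship[1->2]=1 ship[0->1]=1 prod=2 -> [16 3 1 1]
Step 11: demand=5,sold=1 ship[2->3]=1 ship[1->2]=1 ship[0->1]=1 prod=2 -> [17 3 1 1]
Step 12: demand=5,sold=1 ship[2->3]=1 ship[1->2]=1 ship[0->1]=1 prod=2 -> [18 3 1 1]
First stockout at step 7

7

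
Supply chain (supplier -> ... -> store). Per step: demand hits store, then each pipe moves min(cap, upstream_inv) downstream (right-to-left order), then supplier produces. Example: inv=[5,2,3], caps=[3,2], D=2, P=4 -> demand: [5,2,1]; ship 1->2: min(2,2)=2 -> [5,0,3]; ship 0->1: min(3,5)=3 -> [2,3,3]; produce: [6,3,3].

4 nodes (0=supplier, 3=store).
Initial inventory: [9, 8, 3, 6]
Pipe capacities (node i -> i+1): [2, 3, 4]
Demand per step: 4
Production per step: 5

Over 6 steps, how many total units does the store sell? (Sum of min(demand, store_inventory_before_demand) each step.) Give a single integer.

Answer: 21

Derivation:
Step 1: sold=4 (running total=4) -> [12 7 3 5]
Step 2: sold=4 (running total=8) -> [15 6 3 4]
Step 3: sold=4 (running total=12) -> [18 5 3 3]
Step 4: sold=3 (running total=15) -> [21 4 3 3]
Step 5: sold=3 (running total=18) -> [24 3 3 3]
Step 6: sold=3 (running total=21) -> [27 2 3 3]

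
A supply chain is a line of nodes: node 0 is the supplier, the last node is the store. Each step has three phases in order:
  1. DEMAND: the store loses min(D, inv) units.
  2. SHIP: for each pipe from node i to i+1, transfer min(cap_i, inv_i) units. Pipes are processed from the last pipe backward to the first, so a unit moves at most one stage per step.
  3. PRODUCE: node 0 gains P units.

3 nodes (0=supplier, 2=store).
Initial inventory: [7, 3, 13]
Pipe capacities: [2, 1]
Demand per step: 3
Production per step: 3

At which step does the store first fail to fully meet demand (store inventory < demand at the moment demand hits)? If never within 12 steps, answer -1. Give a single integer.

Step 1: demand=3,sold=3 ship[1->2]=1 ship[0->1]=2 prod=3 -> [8 4 11]
Step 2: demand=3,sold=3 ship[1->2]=1 ship[0->1]=2 prod=3 -> [9 5 9]
Step 3: demand=3,sold=3 ship[1->2]=1 ship[0->1]=2 prod=3 -> [10 6 7]
Step 4: demand=3,sold=3 ship[1->2]=1 ship[0->1]=2 prod=3 -> [11 7 5]
Step 5: demand=3,sold=3 ship[1->2]=1 ship[0->1]=2 prod=3 -> [12 8 3]
Step 6: demand=3,sold=3 ship[1->2]=1 ship[0->1]=2 prod=3 -> [13 9 1]
Step 7: demand=3,sold=1 ship[1->2]=1 ship[0->1]=2 prod=3 -> [14 10 1]
Step 8: demand=3,sold=1 ship[1->2]=1 ship[0->1]=2 prod=3 -> [15 11 1]
Step 9: demand=3,sold=1 ship[1->2]=1 ship[0->1]=2 prod=3 -> [16 12 1]
Step 10: demand=3,sold=1 ship[1->2]=1 ship[0->1]=2 prod=3 -> [17 13 1]
Step 11: demand=3,sold=1 ship[1->2]=1 ship[0->1]=2 prod=3 -> [18 14 1]
Step 12: demand=3,sold=1 ship[1->2]=1 ship[0->1]=2 prod=3 -> [19 15 1]
First stockout at step 7

7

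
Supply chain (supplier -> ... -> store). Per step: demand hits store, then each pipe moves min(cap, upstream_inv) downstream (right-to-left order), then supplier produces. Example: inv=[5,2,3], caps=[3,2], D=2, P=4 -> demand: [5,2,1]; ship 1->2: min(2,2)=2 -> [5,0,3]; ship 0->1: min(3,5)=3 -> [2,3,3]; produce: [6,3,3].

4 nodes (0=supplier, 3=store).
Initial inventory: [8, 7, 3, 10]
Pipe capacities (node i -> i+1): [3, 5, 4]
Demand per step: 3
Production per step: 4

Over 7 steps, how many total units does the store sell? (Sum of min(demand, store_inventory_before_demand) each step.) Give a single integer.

Step 1: sold=3 (running total=3) -> [9 5 5 10]
Step 2: sold=3 (running total=6) -> [10 3 6 11]
Step 3: sold=3 (running total=9) -> [11 3 5 12]
Step 4: sold=3 (running total=12) -> [12 3 4 13]
Step 5: sold=3 (running total=15) -> [13 3 3 14]
Step 6: sold=3 (running total=18) -> [14 3 3 14]
Step 7: sold=3 (running total=21) -> [15 3 3 14]

Answer: 21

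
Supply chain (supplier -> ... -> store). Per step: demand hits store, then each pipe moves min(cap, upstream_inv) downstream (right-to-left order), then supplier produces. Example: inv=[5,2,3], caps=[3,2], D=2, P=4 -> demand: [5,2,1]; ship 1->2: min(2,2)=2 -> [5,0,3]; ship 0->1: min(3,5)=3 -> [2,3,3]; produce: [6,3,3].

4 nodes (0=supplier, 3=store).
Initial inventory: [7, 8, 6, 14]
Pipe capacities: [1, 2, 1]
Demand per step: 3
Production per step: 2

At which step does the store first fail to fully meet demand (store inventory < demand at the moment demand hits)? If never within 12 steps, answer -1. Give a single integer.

Step 1: demand=3,sold=3 ship[2->3]=1 ship[1->2]=2 ship[0->1]=1 prod=2 -> [8 7 7 12]
Step 2: demand=3,sold=3 ship[2->3]=1 ship[1->2]=2 ship[0->1]=1 prod=2 -> [9 6 8 10]
Step 3: demand=3,sold=3 ship[2->3]=1 ship[1->2]=2 ship[0->1]=1 prod=2 -> [10 5 9 8]
Step 4: demand=3,sold=3 ship[2->3]=1 ship[1->2]=2 ship[0->1]=1 prod=2 -> [11 4 10 6]
Step 5: demand=3,sold=3 ship[2->3]=1 ship[1->2]=2 ship[0->1]=1 prod=2 -> [12 3 11 4]
Step 6: demand=3,sold=3 ship[2->3]=1 ship[1->2]=2 ship[0->1]=1 prod=2 -> [13 2 12 2]
Step 7: demand=3,sold=2 ship[2->3]=1 ship[1->2]=2 ship[0->1]=1 prod=2 -> [14 1 13 1]
Step 8: demand=3,sold=1 ship[2->3]=1 ship[1->2]=1 ship[0->1]=1 prod=2 -> [15 1 13 1]
Step 9: demand=3,sold=1 ship[2->3]=1 ship[1->2]=1 ship[0->1]=1 prod=2 -> [16 1 13 1]
Step 10: demand=3,sold=1 ship[2->3]=1 ship[1->2]=1 ship[0->1]=1 prod=2 -> [17 1 13 1]
Step 11: demand=3,sold=1 ship[2->3]=1 ship[1->2]=1 ship[0->1]=1 prod=2 -> [18 1 13 1]
Step 12: demand=3,sold=1 ship[2->3]=1 ship[1->2]=1 ship[0->1]=1 prod=2 -> [19 1 13 1]
First stockout at step 7

7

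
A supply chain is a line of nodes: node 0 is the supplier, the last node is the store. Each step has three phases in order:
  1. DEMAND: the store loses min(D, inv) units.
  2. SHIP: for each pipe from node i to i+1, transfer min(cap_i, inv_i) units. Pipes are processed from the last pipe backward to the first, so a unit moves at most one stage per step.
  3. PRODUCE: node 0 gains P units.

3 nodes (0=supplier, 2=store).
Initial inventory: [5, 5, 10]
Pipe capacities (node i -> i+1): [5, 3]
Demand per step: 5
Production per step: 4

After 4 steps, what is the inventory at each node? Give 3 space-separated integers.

Step 1: demand=5,sold=5 ship[1->2]=3 ship[0->1]=5 prod=4 -> inv=[4 7 8]
Step 2: demand=5,sold=5 ship[1->2]=3 ship[0->1]=4 prod=4 -> inv=[4 8 6]
Step 3: demand=5,sold=5 ship[1->2]=3 ship[0->1]=4 prod=4 -> inv=[4 9 4]
Step 4: demand=5,sold=4 ship[1->2]=3 ship[0->1]=4 prod=4 -> inv=[4 10 3]

4 10 3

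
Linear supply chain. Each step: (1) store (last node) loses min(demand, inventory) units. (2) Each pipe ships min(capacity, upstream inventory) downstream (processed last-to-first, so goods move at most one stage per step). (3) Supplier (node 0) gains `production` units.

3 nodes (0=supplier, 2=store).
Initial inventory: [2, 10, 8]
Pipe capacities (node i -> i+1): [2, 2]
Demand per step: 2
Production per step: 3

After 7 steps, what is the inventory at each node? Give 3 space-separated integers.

Step 1: demand=2,sold=2 ship[1->2]=2 ship[0->1]=2 prod=3 -> inv=[3 10 8]
Step 2: demand=2,sold=2 ship[1->2]=2 ship[0->1]=2 prod=3 -> inv=[4 10 8]
Step 3: demand=2,sold=2 ship[1->2]=2 ship[0->1]=2 prod=3 -> inv=[5 10 8]
Step 4: demand=2,sold=2 ship[1->2]=2 ship[0->1]=2 prod=3 -> inv=[6 10 8]
Step 5: demand=2,sold=2 ship[1->2]=2 ship[0->1]=2 prod=3 -> inv=[7 10 8]
Step 6: demand=2,sold=2 ship[1->2]=2 ship[0->1]=2 prod=3 -> inv=[8 10 8]
Step 7: demand=2,sold=2 ship[1->2]=2 ship[0->1]=2 prod=3 -> inv=[9 10 8]

9 10 8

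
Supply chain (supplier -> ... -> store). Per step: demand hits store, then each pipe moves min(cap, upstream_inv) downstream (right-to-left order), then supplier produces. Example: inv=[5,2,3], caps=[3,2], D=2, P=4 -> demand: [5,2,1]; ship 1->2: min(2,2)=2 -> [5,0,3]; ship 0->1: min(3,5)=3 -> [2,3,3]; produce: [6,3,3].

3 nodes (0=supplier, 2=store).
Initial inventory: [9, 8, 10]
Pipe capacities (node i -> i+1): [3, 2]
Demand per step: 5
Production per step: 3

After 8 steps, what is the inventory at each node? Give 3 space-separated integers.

Step 1: demand=5,sold=5 ship[1->2]=2 ship[0->1]=3 prod=3 -> inv=[9 9 7]
Step 2: demand=5,sold=5 ship[1->2]=2 ship[0->1]=3 prod=3 -> inv=[9 10 4]
Step 3: demand=5,sold=4 ship[1->2]=2 ship[0->1]=3 prod=3 -> inv=[9 11 2]
Step 4: demand=5,sold=2 ship[1->2]=2 ship[0->1]=3 prod=3 -> inv=[9 12 2]
Step 5: demand=5,sold=2 ship[1->2]=2 ship[0->1]=3 prod=3 -> inv=[9 13 2]
Step 6: demand=5,sold=2 ship[1->2]=2 ship[0->1]=3 prod=3 -> inv=[9 14 2]
Step 7: demand=5,sold=2 ship[1->2]=2 ship[0->1]=3 prod=3 -> inv=[9 15 2]
Step 8: demand=5,sold=2 ship[1->2]=2 ship[0->1]=3 prod=3 -> inv=[9 16 2]

9 16 2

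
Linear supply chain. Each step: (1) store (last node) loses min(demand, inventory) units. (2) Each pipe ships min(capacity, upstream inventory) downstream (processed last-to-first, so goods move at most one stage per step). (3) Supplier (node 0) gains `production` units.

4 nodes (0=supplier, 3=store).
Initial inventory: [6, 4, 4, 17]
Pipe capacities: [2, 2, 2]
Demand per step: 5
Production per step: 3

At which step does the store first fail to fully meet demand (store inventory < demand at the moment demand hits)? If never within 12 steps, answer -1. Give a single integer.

Step 1: demand=5,sold=5 ship[2->3]=2 ship[1->2]=2 ship[0->1]=2 prod=3 -> [7 4 4 14]
Step 2: demand=5,sold=5 ship[2->3]=2 ship[1->2]=2 ship[0->1]=2 prod=3 -> [8 4 4 11]
Step 3: demand=5,sold=5 ship[2->3]=2 ship[1->2]=2 ship[0->1]=2 prod=3 -> [9 4 4 8]
Step 4: demand=5,sold=5 ship[2->3]=2 ship[1->2]=2 ship[0->1]=2 prod=3 -> [10 4 4 5]
Step 5: demand=5,sold=5 ship[2->3]=2 ship[1->2]=2 ship[0->1]=2 prod=3 -> [11 4 4 2]
Step 6: demand=5,sold=2 ship[2->3]=2 ship[1->2]=2 ship[0->1]=2 prod=3 -> [12 4 4 2]
Step 7: demand=5,sold=2 ship[2->3]=2 ship[1->2]=2 ship[0->1]=2 prod=3 -> [13 4 4 2]
Step 8: demand=5,sold=2 ship[2->3]=2 ship[1->2]=2 ship[0->1]=2 prod=3 -> [14 4 4 2]
Step 9: demand=5,sold=2 ship[2->3]=2 ship[1->2]=2 ship[0->1]=2 prod=3 -> [15 4 4 2]
Step 10: demand=5,sold=2 ship[2->3]=2 ship[1->2]=2 ship[0->1]=2 prod=3 -> [16 4 4 2]
Step 11: demand=5,sold=2 ship[2->3]=2 ship[1->2]=2 ship[0->1]=2 prod=3 -> [17 4 4 2]
Step 12: demand=5,sold=2 ship[2->3]=2 ship[1->2]=2 ship[0->1]=2 prod=3 -> [18 4 4 2]
First stockout at step 6

6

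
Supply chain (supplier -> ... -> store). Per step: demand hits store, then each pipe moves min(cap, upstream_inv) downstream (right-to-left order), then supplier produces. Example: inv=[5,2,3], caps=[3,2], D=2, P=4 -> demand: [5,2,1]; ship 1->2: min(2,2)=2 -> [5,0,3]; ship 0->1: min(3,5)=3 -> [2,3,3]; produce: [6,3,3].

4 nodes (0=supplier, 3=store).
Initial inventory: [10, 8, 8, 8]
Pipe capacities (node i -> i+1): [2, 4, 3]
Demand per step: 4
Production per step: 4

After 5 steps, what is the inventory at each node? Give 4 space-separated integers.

Step 1: demand=4,sold=4 ship[2->3]=3 ship[1->2]=4 ship[0->1]=2 prod=4 -> inv=[12 6 9 7]
Step 2: demand=4,sold=4 ship[2->3]=3 ship[1->2]=4 ship[0->1]=2 prod=4 -> inv=[14 4 10 6]
Step 3: demand=4,sold=4 ship[2->3]=3 ship[1->2]=4 ship[0->1]=2 prod=4 -> inv=[16 2 11 5]
Step 4: demand=4,sold=4 ship[2->3]=3 ship[1->2]=2 ship[0->1]=2 prod=4 -> inv=[18 2 10 4]
Step 5: demand=4,sold=4 ship[2->3]=3 ship[1->2]=2 ship[0->1]=2 prod=4 -> inv=[20 2 9 3]

20 2 9 3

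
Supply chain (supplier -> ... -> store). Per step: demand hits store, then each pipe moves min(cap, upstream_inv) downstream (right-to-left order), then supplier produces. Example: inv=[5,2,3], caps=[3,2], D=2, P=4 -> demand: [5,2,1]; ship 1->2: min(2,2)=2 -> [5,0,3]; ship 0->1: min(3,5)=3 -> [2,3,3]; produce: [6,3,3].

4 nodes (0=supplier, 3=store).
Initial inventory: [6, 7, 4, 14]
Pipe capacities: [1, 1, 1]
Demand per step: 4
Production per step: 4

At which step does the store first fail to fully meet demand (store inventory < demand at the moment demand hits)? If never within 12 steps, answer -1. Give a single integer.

Step 1: demand=4,sold=4 ship[2->3]=1 ship[1->2]=1 ship[0->1]=1 prod=4 -> [9 7 4 11]
Step 2: demand=4,sold=4 ship[2->3]=1 ship[1->2]=1 ship[0->1]=1 prod=4 -> [12 7 4 8]
Step 3: demand=4,sold=4 ship[2->3]=1 ship[1->2]=1 ship[0->1]=1 prod=4 -> [15 7 4 5]
Step 4: demand=4,sold=4 ship[2->3]=1 ship[1->2]=1 ship[0->1]=1 prod=4 -> [18 7 4 2]
Step 5: demand=4,sold=2 ship[2->3]=1 ship[1->2]=1 ship[0->1]=1 prod=4 -> [21 7 4 1]
Step 6: demand=4,sold=1 ship[2->3]=1 ship[1->2]=1 ship[0->1]=1 prod=4 -> [24 7 4 1]
Step 7: demand=4,sold=1 ship[2->3]=1 ship[1->2]=1 ship[0->1]=1 prod=4 -> [27 7 4 1]
Step 8: demand=4,sold=1 ship[2->3]=1 ship[1->2]=1 ship[0->1]=1 prod=4 -> [30 7 4 1]
Step 9: demand=4,sold=1 ship[2->3]=1 ship[1->2]=1 ship[0->1]=1 prod=4 -> [33 7 4 1]
Step 10: demand=4,sold=1 ship[2->3]=1 ship[1->2]=1 ship[0->1]=1 prod=4 -> [36 7 4 1]
Step 11: demand=4,sold=1 ship[2->3]=1 ship[1->2]=1 ship[0->1]=1 prod=4 -> [39 7 4 1]
Step 12: demand=4,sold=1 ship[2->3]=1 ship[1->2]=1 ship[0->1]=1 prod=4 -> [42 7 4 1]
First stockout at step 5

5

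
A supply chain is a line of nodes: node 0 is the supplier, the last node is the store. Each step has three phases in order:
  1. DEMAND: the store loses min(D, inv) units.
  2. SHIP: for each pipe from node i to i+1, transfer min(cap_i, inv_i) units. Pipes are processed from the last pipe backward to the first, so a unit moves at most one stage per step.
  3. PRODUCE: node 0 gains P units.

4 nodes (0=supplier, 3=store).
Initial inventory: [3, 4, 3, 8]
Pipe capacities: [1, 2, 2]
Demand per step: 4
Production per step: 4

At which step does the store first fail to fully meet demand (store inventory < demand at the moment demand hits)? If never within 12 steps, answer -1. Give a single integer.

Step 1: demand=4,sold=4 ship[2->3]=2 ship[1->2]=2 ship[0->1]=1 prod=4 -> [6 3 3 6]
Step 2: demand=4,sold=4 ship[2->3]=2 ship[1->2]=2 ship[0->1]=1 prod=4 -> [9 2 3 4]
Step 3: demand=4,sold=4 ship[2->3]=2 ship[1->2]=2 ship[0->1]=1 prod=4 -> [12 1 3 2]
Step 4: demand=4,sold=2 ship[2->3]=2 ship[1->2]=1 ship[0->1]=1 prod=4 -> [15 1 2 2]
Step 5: demand=4,sold=2 ship[2->3]=2 ship[1->2]=1 ship[0->1]=1 prod=4 -> [18 1 1 2]
Step 6: demand=4,sold=2 ship[2->3]=1 ship[1->2]=1 ship[0->1]=1 prod=4 -> [21 1 1 1]
Step 7: demand=4,sold=1 ship[2->3]=1 ship[1->2]=1 ship[0->1]=1 prod=4 -> [24 1 1 1]
Step 8: demand=4,sold=1 ship[2->3]=1 ship[1->2]=1 ship[0->1]=1 prod=4 -> [27 1 1 1]
Step 9: demand=4,sold=1 ship[2->3]=1 ship[1->2]=1 ship[0->1]=1 prod=4 -> [30 1 1 1]
Step 10: demand=4,sold=1 ship[2->3]=1 ship[1->2]=1 ship[0->1]=1 prod=4 -> [33 1 1 1]
Step 11: demand=4,sold=1 ship[2->3]=1 ship[1->2]=1 ship[0->1]=1 prod=4 -> [36 1 1 1]
Step 12: demand=4,sold=1 ship[2->3]=1 ship[1->2]=1 ship[0->1]=1 prod=4 -> [39 1 1 1]
First stockout at step 4

4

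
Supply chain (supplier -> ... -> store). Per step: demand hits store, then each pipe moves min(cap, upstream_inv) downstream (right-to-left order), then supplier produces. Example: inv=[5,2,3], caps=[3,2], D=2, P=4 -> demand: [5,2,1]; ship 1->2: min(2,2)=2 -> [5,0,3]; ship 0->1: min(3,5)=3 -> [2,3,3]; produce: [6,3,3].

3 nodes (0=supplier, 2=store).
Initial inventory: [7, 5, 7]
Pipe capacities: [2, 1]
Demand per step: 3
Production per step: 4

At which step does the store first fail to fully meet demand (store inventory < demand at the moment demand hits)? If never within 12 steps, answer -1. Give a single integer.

Step 1: demand=3,sold=3 ship[1->2]=1 ship[0->1]=2 prod=4 -> [9 6 5]
Step 2: demand=3,sold=3 ship[1->2]=1 ship[0->1]=2 prod=4 -> [11 7 3]
Step 3: demand=3,sold=3 ship[1->2]=1 ship[0->1]=2 prod=4 -> [13 8 1]
Step 4: demand=3,sold=1 ship[1->2]=1 ship[0->1]=2 prod=4 -> [15 9 1]
Step 5: demand=3,sold=1 ship[1->2]=1 ship[0->1]=2 prod=4 -> [17 10 1]
Step 6: demand=3,sold=1 ship[1->2]=1 ship[0->1]=2 prod=4 -> [19 11 1]
Step 7: demand=3,sold=1 ship[1->2]=1 ship[0->1]=2 prod=4 -> [21 12 1]
Step 8: demand=3,sold=1 ship[1->2]=1 ship[0->1]=2 prod=4 -> [23 13 1]
Step 9: demand=3,sold=1 ship[1->2]=1 ship[0->1]=2 prod=4 -> [25 14 1]
Step 10: demand=3,sold=1 ship[1->2]=1 ship[0->1]=2 prod=4 -> [27 15 1]
Step 11: demand=3,sold=1 ship[1->2]=1 ship[0->1]=2 prod=4 -> [29 16 1]
Step 12: demand=3,sold=1 ship[1->2]=1 ship[0->1]=2 prod=4 -> [31 17 1]
First stockout at step 4

4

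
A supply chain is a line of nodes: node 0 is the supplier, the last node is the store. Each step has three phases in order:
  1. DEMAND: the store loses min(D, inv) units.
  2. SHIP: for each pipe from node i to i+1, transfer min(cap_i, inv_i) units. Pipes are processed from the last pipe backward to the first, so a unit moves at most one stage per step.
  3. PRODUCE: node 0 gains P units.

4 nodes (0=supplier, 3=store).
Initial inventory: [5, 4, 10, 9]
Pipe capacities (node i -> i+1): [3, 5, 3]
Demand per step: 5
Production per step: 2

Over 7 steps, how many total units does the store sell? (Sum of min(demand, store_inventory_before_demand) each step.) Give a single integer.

Step 1: sold=5 (running total=5) -> [4 3 11 7]
Step 2: sold=5 (running total=10) -> [3 3 11 5]
Step 3: sold=5 (running total=15) -> [2 3 11 3]
Step 4: sold=3 (running total=18) -> [2 2 11 3]
Step 5: sold=3 (running total=21) -> [2 2 10 3]
Step 6: sold=3 (running total=24) -> [2 2 9 3]
Step 7: sold=3 (running total=27) -> [2 2 8 3]

Answer: 27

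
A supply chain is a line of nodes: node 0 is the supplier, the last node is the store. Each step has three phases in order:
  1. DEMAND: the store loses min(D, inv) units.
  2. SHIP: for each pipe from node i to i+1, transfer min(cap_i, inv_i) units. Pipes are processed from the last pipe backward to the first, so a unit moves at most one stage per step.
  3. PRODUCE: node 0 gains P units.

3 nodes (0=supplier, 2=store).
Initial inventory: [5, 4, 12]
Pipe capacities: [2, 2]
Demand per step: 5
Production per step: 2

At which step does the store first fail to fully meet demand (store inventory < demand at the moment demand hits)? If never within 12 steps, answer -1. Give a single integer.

Step 1: demand=5,sold=5 ship[1->2]=2 ship[0->1]=2 prod=2 -> [5 4 9]
Step 2: demand=5,sold=5 ship[1->2]=2 ship[0->1]=2 prod=2 -> [5 4 6]
Step 3: demand=5,sold=5 ship[1->2]=2 ship[0->1]=2 prod=2 -> [5 4 3]
Step 4: demand=5,sold=3 ship[1->2]=2 ship[0->1]=2 prod=2 -> [5 4 2]
Step 5: demand=5,sold=2 ship[1->2]=2 ship[0->1]=2 prod=2 -> [5 4 2]
Step 6: demand=5,sold=2 ship[1->2]=2 ship[0->1]=2 prod=2 -> [5 4 2]
Step 7: demand=5,sold=2 ship[1->2]=2 ship[0->1]=2 prod=2 -> [5 4 2]
Step 8: demand=5,sold=2 ship[1->2]=2 ship[0->1]=2 prod=2 -> [5 4 2]
Step 9: demand=5,sold=2 ship[1->2]=2 ship[0->1]=2 prod=2 -> [5 4 2]
Step 10: demand=5,sold=2 ship[1->2]=2 ship[0->1]=2 prod=2 -> [5 4 2]
Step 11: demand=5,sold=2 ship[1->2]=2 ship[0->1]=2 prod=2 -> [5 4 2]
Step 12: demand=5,sold=2 ship[1->2]=2 ship[0->1]=2 prod=2 -> [5 4 2]
First stockout at step 4

4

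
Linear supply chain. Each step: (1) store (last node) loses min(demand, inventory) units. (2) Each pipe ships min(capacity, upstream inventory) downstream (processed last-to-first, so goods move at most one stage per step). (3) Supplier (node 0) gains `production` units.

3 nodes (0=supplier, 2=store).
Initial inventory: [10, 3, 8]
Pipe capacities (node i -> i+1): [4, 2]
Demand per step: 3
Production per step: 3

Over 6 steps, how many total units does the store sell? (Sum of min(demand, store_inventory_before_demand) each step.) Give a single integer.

Answer: 18

Derivation:
Step 1: sold=3 (running total=3) -> [9 5 7]
Step 2: sold=3 (running total=6) -> [8 7 6]
Step 3: sold=3 (running total=9) -> [7 9 5]
Step 4: sold=3 (running total=12) -> [6 11 4]
Step 5: sold=3 (running total=15) -> [5 13 3]
Step 6: sold=3 (running total=18) -> [4 15 2]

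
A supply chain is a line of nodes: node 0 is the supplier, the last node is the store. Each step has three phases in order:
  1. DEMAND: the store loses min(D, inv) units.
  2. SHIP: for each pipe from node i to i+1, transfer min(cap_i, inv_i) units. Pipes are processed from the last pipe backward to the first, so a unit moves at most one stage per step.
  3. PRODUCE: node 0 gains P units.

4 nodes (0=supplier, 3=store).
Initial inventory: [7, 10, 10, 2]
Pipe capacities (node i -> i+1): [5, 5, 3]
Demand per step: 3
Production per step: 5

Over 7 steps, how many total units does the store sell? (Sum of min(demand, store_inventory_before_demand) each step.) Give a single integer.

Step 1: sold=2 (running total=2) -> [7 10 12 3]
Step 2: sold=3 (running total=5) -> [7 10 14 3]
Step 3: sold=3 (running total=8) -> [7 10 16 3]
Step 4: sold=3 (running total=11) -> [7 10 18 3]
Step 5: sold=3 (running total=14) -> [7 10 20 3]
Step 6: sold=3 (running total=17) -> [7 10 22 3]
Step 7: sold=3 (running total=20) -> [7 10 24 3]

Answer: 20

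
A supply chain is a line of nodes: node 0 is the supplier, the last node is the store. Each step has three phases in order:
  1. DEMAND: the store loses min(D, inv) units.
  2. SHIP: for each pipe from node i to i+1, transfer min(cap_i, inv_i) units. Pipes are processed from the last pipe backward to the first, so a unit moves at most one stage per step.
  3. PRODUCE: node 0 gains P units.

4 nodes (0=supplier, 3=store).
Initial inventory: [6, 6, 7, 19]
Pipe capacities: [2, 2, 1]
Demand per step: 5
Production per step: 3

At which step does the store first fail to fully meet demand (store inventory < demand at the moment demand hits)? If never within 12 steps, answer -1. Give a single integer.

Step 1: demand=5,sold=5 ship[2->3]=1 ship[1->2]=2 ship[0->1]=2 prod=3 -> [7 6 8 15]
Step 2: demand=5,sold=5 ship[2->3]=1 ship[1->2]=2 ship[0->1]=2 prod=3 -> [8 6 9 11]
Step 3: demand=5,sold=5 ship[2->3]=1 ship[1->2]=2 ship[0->1]=2 prod=3 -> [9 6 10 7]
Step 4: demand=5,sold=5 ship[2->3]=1 ship[1->2]=2 ship[0->1]=2 prod=3 -> [10 6 11 3]
Step 5: demand=5,sold=3 ship[2->3]=1 ship[1->2]=2 ship[0->1]=2 prod=3 -> [11 6 12 1]
Step 6: demand=5,sold=1 ship[2->3]=1 ship[1->2]=2 ship[0->1]=2 prod=3 -> [12 6 13 1]
Step 7: demand=5,sold=1 ship[2->3]=1 ship[1->2]=2 ship[0->1]=2 prod=3 -> [13 6 14 1]
Step 8: demand=5,sold=1 ship[2->3]=1 ship[1->2]=2 ship[0->1]=2 prod=3 -> [14 6 15 1]
Step 9: demand=5,sold=1 ship[2->3]=1 ship[1->2]=2 ship[0->1]=2 prod=3 -> [15 6 16 1]
Step 10: demand=5,sold=1 ship[2->3]=1 ship[1->2]=2 ship[0->1]=2 prod=3 -> [16 6 17 1]
Step 11: demand=5,sold=1 ship[2->3]=1 ship[1->2]=2 ship[0->1]=2 prod=3 -> [17 6 18 1]
Step 12: demand=5,sold=1 ship[2->3]=1 ship[1->2]=2 ship[0->1]=2 prod=3 -> [18 6 19 1]
First stockout at step 5

5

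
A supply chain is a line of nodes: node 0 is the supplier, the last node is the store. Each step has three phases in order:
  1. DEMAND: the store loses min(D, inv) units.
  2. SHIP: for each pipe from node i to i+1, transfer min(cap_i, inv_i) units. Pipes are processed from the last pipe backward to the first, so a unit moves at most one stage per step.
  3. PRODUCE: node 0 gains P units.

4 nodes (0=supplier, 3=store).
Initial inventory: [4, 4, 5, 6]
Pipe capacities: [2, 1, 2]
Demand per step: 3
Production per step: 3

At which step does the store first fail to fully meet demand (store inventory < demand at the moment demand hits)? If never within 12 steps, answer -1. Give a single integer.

Step 1: demand=3,sold=3 ship[2->3]=2 ship[1->2]=1 ship[0->1]=2 prod=3 -> [5 5 4 5]
Step 2: demand=3,sold=3 ship[2->3]=2 ship[1->2]=1 ship[0->1]=2 prod=3 -> [6 6 3 4]
Step 3: demand=3,sold=3 ship[2->3]=2 ship[1->2]=1 ship[0->1]=2 prod=3 -> [7 7 2 3]
Step 4: demand=3,sold=3 ship[2->3]=2 ship[1->2]=1 ship[0->1]=2 prod=3 -> [8 8 1 2]
Step 5: demand=3,sold=2 ship[2->3]=1 ship[1->2]=1 ship[0->1]=2 prod=3 -> [9 9 1 1]
Step 6: demand=3,sold=1 ship[2->3]=1 ship[1->2]=1 ship[0->1]=2 prod=3 -> [10 10 1 1]
Step 7: demand=3,sold=1 ship[2->3]=1 ship[1->2]=1 ship[0->1]=2 prod=3 -> [11 11 1 1]
Step 8: demand=3,sold=1 ship[2->3]=1 ship[1->2]=1 ship[0->1]=2 prod=3 -> [12 12 1 1]
Step 9: demand=3,sold=1 ship[2->3]=1 ship[1->2]=1 ship[0->1]=2 prod=3 -> [13 13 1 1]
Step 10: demand=3,sold=1 ship[2->3]=1 ship[1->2]=1 ship[0->1]=2 prod=3 -> [14 14 1 1]
Step 11: demand=3,sold=1 ship[2->3]=1 ship[1->2]=1 ship[0->1]=2 prod=3 -> [15 15 1 1]
Step 12: demand=3,sold=1 ship[2->3]=1 ship[1->2]=1 ship[0->1]=2 prod=3 -> [16 16 1 1]
First stockout at step 5

5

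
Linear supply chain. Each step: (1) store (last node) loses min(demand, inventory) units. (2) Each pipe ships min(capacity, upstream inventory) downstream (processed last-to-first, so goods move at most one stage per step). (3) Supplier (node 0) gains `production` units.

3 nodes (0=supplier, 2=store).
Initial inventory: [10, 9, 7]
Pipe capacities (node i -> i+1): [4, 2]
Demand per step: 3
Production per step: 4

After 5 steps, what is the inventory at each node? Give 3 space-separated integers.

Step 1: demand=3,sold=3 ship[1->2]=2 ship[0->1]=4 prod=4 -> inv=[10 11 6]
Step 2: demand=3,sold=3 ship[1->2]=2 ship[0->1]=4 prod=4 -> inv=[10 13 5]
Step 3: demand=3,sold=3 ship[1->2]=2 ship[0->1]=4 prod=4 -> inv=[10 15 4]
Step 4: demand=3,sold=3 ship[1->2]=2 ship[0->1]=4 prod=4 -> inv=[10 17 3]
Step 5: demand=3,sold=3 ship[1->2]=2 ship[0->1]=4 prod=4 -> inv=[10 19 2]

10 19 2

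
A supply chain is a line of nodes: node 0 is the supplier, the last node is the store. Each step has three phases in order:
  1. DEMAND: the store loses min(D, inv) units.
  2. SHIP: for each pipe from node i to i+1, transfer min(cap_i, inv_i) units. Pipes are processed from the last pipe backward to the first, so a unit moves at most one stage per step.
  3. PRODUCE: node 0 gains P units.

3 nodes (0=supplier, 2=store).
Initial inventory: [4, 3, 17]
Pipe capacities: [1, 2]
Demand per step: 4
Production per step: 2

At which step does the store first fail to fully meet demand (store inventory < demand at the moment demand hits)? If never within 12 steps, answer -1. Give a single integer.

Step 1: demand=4,sold=4 ship[1->2]=2 ship[0->1]=1 prod=2 -> [5 2 15]
Step 2: demand=4,sold=4 ship[1->2]=2 ship[0->1]=1 prod=2 -> [6 1 13]
Step 3: demand=4,sold=4 ship[1->2]=1 ship[0->1]=1 prod=2 -> [7 1 10]
Step 4: demand=4,sold=4 ship[1->2]=1 ship[0->1]=1 prod=2 -> [8 1 7]
Step 5: demand=4,sold=4 ship[1->2]=1 ship[0->1]=1 prod=2 -> [9 1 4]
Step 6: demand=4,sold=4 ship[1->2]=1 ship[0->1]=1 prod=2 -> [10 1 1]
Step 7: demand=4,sold=1 ship[1->2]=1 ship[0->1]=1 prod=2 -> [11 1 1]
Step 8: demand=4,sold=1 ship[1->2]=1 ship[0->1]=1 prod=2 -> [12 1 1]
Step 9: demand=4,sold=1 ship[1->2]=1 ship[0->1]=1 prod=2 -> [13 1 1]
Step 10: demand=4,sold=1 ship[1->2]=1 ship[0->1]=1 prod=2 -> [14 1 1]
Step 11: demand=4,sold=1 ship[1->2]=1 ship[0->1]=1 prod=2 -> [15 1 1]
Step 12: demand=4,sold=1 ship[1->2]=1 ship[0->1]=1 prod=2 -> [16 1 1]
First stockout at step 7

7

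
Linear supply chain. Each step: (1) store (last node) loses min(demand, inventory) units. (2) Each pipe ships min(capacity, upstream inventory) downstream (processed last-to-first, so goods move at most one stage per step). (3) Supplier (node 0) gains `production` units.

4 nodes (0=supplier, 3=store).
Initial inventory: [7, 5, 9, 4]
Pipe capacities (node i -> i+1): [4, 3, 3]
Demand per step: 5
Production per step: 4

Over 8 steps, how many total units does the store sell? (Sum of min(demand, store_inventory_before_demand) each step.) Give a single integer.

Step 1: sold=4 (running total=4) -> [7 6 9 3]
Step 2: sold=3 (running total=7) -> [7 7 9 3]
Step 3: sold=3 (running total=10) -> [7 8 9 3]
Step 4: sold=3 (running total=13) -> [7 9 9 3]
Step 5: sold=3 (running total=16) -> [7 10 9 3]
Step 6: sold=3 (running total=19) -> [7 11 9 3]
Step 7: sold=3 (running total=22) -> [7 12 9 3]
Step 8: sold=3 (running total=25) -> [7 13 9 3]

Answer: 25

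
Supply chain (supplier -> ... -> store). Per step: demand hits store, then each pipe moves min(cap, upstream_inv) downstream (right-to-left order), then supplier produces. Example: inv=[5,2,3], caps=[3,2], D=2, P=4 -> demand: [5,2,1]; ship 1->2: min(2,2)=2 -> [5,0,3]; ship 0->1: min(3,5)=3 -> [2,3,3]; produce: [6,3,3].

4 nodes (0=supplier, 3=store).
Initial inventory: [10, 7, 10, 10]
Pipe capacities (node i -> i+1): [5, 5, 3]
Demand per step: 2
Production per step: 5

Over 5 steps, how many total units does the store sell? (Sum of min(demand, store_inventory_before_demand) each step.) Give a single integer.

Answer: 10

Derivation:
Step 1: sold=2 (running total=2) -> [10 7 12 11]
Step 2: sold=2 (running total=4) -> [10 7 14 12]
Step 3: sold=2 (running total=6) -> [10 7 16 13]
Step 4: sold=2 (running total=8) -> [10 7 18 14]
Step 5: sold=2 (running total=10) -> [10 7 20 15]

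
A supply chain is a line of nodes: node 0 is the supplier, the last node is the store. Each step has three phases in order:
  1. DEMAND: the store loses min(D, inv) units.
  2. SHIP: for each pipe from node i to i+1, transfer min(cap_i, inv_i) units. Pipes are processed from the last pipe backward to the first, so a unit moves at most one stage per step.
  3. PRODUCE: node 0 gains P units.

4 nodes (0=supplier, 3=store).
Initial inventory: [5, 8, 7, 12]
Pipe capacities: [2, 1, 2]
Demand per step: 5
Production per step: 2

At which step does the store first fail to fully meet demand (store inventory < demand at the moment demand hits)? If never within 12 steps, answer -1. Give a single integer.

Step 1: demand=5,sold=5 ship[2->3]=2 ship[1->2]=1 ship[0->1]=2 prod=2 -> [5 9 6 9]
Step 2: demand=5,sold=5 ship[2->3]=2 ship[1->2]=1 ship[0->1]=2 prod=2 -> [5 10 5 6]
Step 3: demand=5,sold=5 ship[2->3]=2 ship[1->2]=1 ship[0->1]=2 prod=2 -> [5 11 4 3]
Step 4: demand=5,sold=3 ship[2->3]=2 ship[1->2]=1 ship[0->1]=2 prod=2 -> [5 12 3 2]
Step 5: demand=5,sold=2 ship[2->3]=2 ship[1->2]=1 ship[0->1]=2 prod=2 -> [5 13 2 2]
Step 6: demand=5,sold=2 ship[2->3]=2 ship[1->2]=1 ship[0->1]=2 prod=2 -> [5 14 1 2]
Step 7: demand=5,sold=2 ship[2->3]=1 ship[1->2]=1 ship[0->1]=2 prod=2 -> [5 15 1 1]
Step 8: demand=5,sold=1 ship[2->3]=1 ship[1->2]=1 ship[0->1]=2 prod=2 -> [5 16 1 1]
Step 9: demand=5,sold=1 ship[2->3]=1 ship[1->2]=1 ship[0->1]=2 prod=2 -> [5 17 1 1]
Step 10: demand=5,sold=1 ship[2->3]=1 ship[1->2]=1 ship[0->1]=2 prod=2 -> [5 18 1 1]
Step 11: demand=5,sold=1 ship[2->3]=1 ship[1->2]=1 ship[0->1]=2 prod=2 -> [5 19 1 1]
Step 12: demand=5,sold=1 ship[2->3]=1 ship[1->2]=1 ship[0->1]=2 prod=2 -> [5 20 1 1]
First stockout at step 4

4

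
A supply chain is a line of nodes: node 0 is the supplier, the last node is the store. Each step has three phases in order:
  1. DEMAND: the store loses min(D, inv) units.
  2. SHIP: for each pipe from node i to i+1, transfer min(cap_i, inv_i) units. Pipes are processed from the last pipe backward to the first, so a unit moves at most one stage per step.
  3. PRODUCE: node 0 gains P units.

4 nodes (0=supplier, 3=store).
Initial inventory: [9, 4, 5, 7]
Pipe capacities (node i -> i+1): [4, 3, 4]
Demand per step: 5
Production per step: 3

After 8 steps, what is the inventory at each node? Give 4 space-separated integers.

Step 1: demand=5,sold=5 ship[2->3]=4 ship[1->2]=3 ship[0->1]=4 prod=3 -> inv=[8 5 4 6]
Step 2: demand=5,sold=5 ship[2->3]=4 ship[1->2]=3 ship[0->1]=4 prod=3 -> inv=[7 6 3 5]
Step 3: demand=5,sold=5 ship[2->3]=3 ship[1->2]=3 ship[0->1]=4 prod=3 -> inv=[6 7 3 3]
Step 4: demand=5,sold=3 ship[2->3]=3 ship[1->2]=3 ship[0->1]=4 prod=3 -> inv=[5 8 3 3]
Step 5: demand=5,sold=3 ship[2->3]=3 ship[1->2]=3 ship[0->1]=4 prod=3 -> inv=[4 9 3 3]
Step 6: demand=5,sold=3 ship[2->3]=3 ship[1->2]=3 ship[0->1]=4 prod=3 -> inv=[3 10 3 3]
Step 7: demand=5,sold=3 ship[2->3]=3 ship[1->2]=3 ship[0->1]=3 prod=3 -> inv=[3 10 3 3]
Step 8: demand=5,sold=3 ship[2->3]=3 ship[1->2]=3 ship[0->1]=3 prod=3 -> inv=[3 10 3 3]

3 10 3 3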